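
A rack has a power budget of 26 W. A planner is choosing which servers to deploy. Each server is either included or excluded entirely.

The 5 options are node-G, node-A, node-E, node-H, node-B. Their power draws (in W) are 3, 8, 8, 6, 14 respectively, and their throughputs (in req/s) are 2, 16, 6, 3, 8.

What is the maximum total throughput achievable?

27

Allowing fractional choices, the relaxed optimum would be about 28.0, but servers are indivisible.
node-G + node-A + node-B: power draw 3 + 8 + 14 = 25 ≤ 26, throughput 2 + 16 + 8 = 26.
node-A + node-E + node-H: power draw 8 + 8 + 6 = 22 ≤ 26, throughput 16 + 6 + 3 = 25.
node-G + node-A + node-E + node-H: power draw 3 + 8 + 8 + 6 = 25 ≤ 26, throughput 2 + 16 + 6 + 3 = 27.
Best is node-G, node-A, node-E, and node-H with total throughput 27.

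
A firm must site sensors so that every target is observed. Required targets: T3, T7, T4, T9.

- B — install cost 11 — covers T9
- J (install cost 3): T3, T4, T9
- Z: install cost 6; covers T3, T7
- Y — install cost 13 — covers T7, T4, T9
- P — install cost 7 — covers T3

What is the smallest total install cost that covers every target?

9

Choose J and Z: together they cover T3, T7, T4, T9 — every target.
Total install cost: 3 + 6 = 9.
No cover costs less than 9.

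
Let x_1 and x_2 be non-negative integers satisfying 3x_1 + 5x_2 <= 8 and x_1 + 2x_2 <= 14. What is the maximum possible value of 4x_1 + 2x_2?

The continuous relaxation peaks at (2.67, 0) with value 10.67; rounding to a feasible lattice point costs some objective.
(x_1,x_2)=(2,0): 3·2+5·0=6≤8, 1·2+2·0=2≤14, objective 8.
(x_1,x_2)=(1,1): 3·1+5·1=8≤8, 1·1+2·1=3≤14, objective 6.
(x_1,x_2)=(1,0): 3·1+5·0=3≤8, 1·1+2·0=1≤14, objective 4.
The best lattice point is (2,0), giving 8.

8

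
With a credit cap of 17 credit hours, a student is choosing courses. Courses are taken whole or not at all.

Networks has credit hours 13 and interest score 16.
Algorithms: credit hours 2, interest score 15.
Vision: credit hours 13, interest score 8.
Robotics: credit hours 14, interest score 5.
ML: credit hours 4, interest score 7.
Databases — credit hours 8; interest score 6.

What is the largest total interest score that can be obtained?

Take Networks and Algorithms: credit hours 13 + 2 = 15 ≤ 17, interest score 16 + 15 = 31.
No other feasible combination does better.

31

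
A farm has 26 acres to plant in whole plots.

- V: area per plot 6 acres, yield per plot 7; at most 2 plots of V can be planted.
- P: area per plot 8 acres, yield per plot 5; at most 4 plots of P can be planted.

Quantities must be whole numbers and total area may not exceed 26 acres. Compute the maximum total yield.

19

V has the best ratio (7/6); taking only V gives at most 2×7 = 14 (stopped by the supply cap of 2).
Mixing does better — 2×V and 1×P: area 20 ≤ 26, yield 2·7 + 1·5 = 19.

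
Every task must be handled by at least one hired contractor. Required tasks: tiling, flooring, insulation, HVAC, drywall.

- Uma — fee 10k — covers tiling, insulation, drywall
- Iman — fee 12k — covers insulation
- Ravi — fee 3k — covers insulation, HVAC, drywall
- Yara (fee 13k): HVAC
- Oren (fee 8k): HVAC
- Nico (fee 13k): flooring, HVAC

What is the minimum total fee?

23

The greedy cost-per-new-task heuristic would pick Ravi, Uma, and Nico for 26, but a cheaper cover exists.
Choose Uma and Nico: together they cover tiling, flooring, insulation, HVAC, drywall — every task.
Total fee: 10 + 13 = 23.
No cover costs less than 23.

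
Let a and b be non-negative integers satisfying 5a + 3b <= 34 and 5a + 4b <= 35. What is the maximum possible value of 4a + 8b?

(a,b)=(0,8) is feasible, giving 64.
(a,b)=(1,7) is feasible, giving 60.
No feasible integer point exceeds 64.

64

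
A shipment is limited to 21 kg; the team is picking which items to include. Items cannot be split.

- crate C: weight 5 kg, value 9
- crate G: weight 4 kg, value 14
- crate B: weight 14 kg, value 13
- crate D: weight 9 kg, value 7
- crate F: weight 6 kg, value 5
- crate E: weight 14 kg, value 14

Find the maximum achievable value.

30

This is a 0-1 knapsack instance.
Take crate C, crate G, and crate D: weight 5 + 4 + 9 = 18 ≤ 21, value 9 + 14 + 7 = 30.
No other feasible combination does better.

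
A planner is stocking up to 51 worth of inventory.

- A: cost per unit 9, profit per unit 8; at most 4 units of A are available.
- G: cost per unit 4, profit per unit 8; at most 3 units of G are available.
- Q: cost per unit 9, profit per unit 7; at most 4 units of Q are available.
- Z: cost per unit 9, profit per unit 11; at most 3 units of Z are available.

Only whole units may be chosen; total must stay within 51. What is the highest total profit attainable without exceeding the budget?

Take 1×A, 3×G, and 3×Z: cost 48 ≤ 51, profit 1·8 + 3·8 + 3·11 = 65.
G has the best ratio (8/4) and is taken to its limit of 3; remaining capacity is filled optimally with the others.

65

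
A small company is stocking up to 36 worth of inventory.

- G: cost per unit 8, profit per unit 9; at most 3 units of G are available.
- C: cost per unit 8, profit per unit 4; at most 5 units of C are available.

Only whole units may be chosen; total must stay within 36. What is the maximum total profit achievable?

This is a bounded integer knapsack.
3×G and 1×C: cost 32 ≤ 36, profit 3·9 + 1·4 = 31.
3×G: cost 24 ≤ 36, profit 3·9 = 27.
Best is 31.

31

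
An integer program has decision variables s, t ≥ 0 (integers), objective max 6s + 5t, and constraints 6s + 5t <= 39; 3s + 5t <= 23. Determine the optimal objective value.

36

The continuous relaxation peaks at (6.5, 0) with value 39.00; rounding to a feasible lattice point costs some objective.
(s,t)=(6,0): 6·6+5·0=36≤39, 3·6+5·0=18≤23, objective 36.
(s,t)=(5,1): 6·5+5·1=35≤39, 3·5+5·1=20≤23, objective 35.
Maximum is 36 at (s,t)=(6,0).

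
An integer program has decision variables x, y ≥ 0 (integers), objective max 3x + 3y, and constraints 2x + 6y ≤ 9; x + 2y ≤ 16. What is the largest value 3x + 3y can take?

12

(x,y)=(4,0): 2·4+6·0=8≤9, 1·4+2·0=4≤16, objective 12.
(x,y)=(3,0): 2·3+6·0=6≤9, 1·3+2·0=3≤16, objective 9.
No feasible integer point exceeds 12.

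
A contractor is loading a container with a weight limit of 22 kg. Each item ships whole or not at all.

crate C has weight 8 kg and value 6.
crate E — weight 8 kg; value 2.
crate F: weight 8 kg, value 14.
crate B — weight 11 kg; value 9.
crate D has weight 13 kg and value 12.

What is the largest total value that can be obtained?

26

This is an integer program with binary decision variables.
Take crate F and crate D: weight 8 + 13 = 21 ≤ 22, value 14 + 12 = 26.
No other feasible combination does better.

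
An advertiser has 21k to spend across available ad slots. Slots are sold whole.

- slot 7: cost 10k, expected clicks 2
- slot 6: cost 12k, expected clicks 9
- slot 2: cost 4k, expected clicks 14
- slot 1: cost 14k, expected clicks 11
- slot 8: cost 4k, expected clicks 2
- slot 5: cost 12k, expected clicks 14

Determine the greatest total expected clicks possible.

slot 2 + slot 5: cost 4 + 12 = 16 ≤ 21, expected clicks 14 + 14 = 28.
slot 2 + slot 8 + slot 5: cost 4 + 4 + 12 = 20 ≤ 21, expected clicks 14 + 2 + 14 = 30.
slot 2 + slot 1: cost 4 + 14 = 18 ≤ 21, expected clicks 14 + 11 = 25.
Best is slot 2, slot 8, and slot 5 with total expected clicks 30.

30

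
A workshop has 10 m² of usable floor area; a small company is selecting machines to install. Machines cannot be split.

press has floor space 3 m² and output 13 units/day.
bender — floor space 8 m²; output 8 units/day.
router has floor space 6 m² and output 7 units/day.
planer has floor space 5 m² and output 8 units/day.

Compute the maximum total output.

This is a 0-1 knapsack instance.
press + router: floor space 3 + 6 = 9 ≤ 10, output 13 + 7 = 20.
press + planer: floor space 3 + 5 = 8 ≤ 10, output 13 + 8 = 21.
Best is press and planer with total output 21.

21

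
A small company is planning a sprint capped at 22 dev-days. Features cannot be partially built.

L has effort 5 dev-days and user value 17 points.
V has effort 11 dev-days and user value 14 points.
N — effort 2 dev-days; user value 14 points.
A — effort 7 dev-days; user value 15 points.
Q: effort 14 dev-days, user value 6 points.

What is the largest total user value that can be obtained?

46

Allowing fractional choices, the relaxed optimum would be about 56.2, but features are indivisible.
L + V + N: effort 5 + 11 + 2 = 18 ≤ 22, user value 17 + 14 + 14 = 45.
L + N + A: effort 5 + 2 + 7 = 14 ≤ 22, user value 17 + 14 + 15 = 46.
V + N + A: effort 11 + 2 + 7 = 20 ≤ 22, user value 14 + 14 + 15 = 43.
Best is L, N, and A with total user value 46.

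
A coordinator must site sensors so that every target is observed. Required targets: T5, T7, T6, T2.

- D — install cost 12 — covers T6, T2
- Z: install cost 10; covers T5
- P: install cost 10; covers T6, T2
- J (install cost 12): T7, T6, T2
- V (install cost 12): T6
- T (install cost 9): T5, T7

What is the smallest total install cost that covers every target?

Choose P and T: together they cover T5, T7, T6, T2 — every target.
Total install cost: 10 + 9 = 19.

19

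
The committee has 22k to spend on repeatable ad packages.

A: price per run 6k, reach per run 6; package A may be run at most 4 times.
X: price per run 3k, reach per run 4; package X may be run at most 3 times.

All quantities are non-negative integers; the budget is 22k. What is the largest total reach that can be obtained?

24

2×A and 3×X: price 21 ≤ 22, reach 2·6 + 3·4 = 24.
3×A and 1×X: price 21 ≤ 22, reach 3·6 + 1·4 = 22.
Best is 24.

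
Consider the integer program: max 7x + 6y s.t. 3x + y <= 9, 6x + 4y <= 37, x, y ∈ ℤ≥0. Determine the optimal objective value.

(x,y)=(0,9) is feasible, giving 54.
(x,y)=(0,8) is feasible, giving 48.
The best lattice point is (0,9), giving 54.

54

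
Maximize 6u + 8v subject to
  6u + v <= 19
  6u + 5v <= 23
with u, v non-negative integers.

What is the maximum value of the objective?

(u,v)=(0,4) is feasible, giving 32.
(u,v)=(1,3) is feasible, giving 30.
(u,v)=(0,3) is feasible, giving 24.
The best lattice point is (0,4), giving 32.

32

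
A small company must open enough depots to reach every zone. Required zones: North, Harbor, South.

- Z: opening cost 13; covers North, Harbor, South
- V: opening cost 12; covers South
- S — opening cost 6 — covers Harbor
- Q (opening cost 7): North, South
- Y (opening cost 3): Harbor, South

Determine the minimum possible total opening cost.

Choose Q and Y: together they cover North, Harbor, South — every zone.
Total opening cost: 7 + 3 = 10.
No cover costs less than 10.

10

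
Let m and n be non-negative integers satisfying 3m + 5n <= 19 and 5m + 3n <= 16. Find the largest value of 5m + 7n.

Relaxing integrality, the LP optimum is 27.75 at (m,n) = (1.44, 2.94), which is not an integer point.
(m,n)=(1,3): 3·1+5·3=18≤19, 5·1+3·3=14≤16, objective 26.
(m,n)=(2,2): 3·2+5·2=16≤19, 5·2+3·2=16≤16, objective 24.
(m,n)=(0,3): 3·0+5·3=15≤19, 5·0+3·3=9≤16, objective 21.
Maximum is 26 at (m,n)=(1,3).

26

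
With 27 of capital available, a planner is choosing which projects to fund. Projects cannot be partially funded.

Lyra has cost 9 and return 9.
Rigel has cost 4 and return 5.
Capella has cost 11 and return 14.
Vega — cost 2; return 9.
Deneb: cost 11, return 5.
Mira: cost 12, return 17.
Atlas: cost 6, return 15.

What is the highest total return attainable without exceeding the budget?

46

Rigel + Capella + Vega + Atlas: cost 4 + 11 + 2 + 6 = 23 ≤ 27, return 5 + 14 + 9 + 15 = 43.
Rigel + Vega + Mira + Atlas: cost 4 + 2 + 12 + 6 = 24 ≤ 27, return 5 + 9 + 17 + 15 = 46.
Vega + Mira + Atlas: cost 2 + 12 + 6 = 20 ≤ 27, return 9 + 17 + 15 = 41.
Best is Rigel, Vega, Mira, and Atlas with total return 46.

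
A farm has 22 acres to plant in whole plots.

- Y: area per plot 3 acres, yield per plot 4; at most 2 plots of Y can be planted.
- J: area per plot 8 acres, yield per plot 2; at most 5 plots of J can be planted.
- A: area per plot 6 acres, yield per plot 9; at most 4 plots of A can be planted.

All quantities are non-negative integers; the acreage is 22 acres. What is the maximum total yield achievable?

31

Take 1×Y and 3×A: area 21 ≤ 22, yield 1·4 + 3·9 = 31.
No other integer combination yields more.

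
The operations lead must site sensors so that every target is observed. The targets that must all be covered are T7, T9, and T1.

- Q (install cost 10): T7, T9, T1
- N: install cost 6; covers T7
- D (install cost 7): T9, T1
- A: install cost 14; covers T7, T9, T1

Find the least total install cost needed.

10

Q alone covers T7, T9, T1 — every target.
Total install cost: 10.
No cover costs less than 10.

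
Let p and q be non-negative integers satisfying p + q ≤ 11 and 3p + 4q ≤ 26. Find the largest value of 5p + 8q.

50

Relaxing integrality, the LP optimum is 52.00 at (p,q) = (0, 6.5), which is not an integer point.
(p,q)=(2,5): 1·2+1·5=7≤11, 3·2+4·5=26≤26, objective 50.
(p,q)=(0,6): 1·0+1·6=6≤11, 3·0+4·6=24≤26, objective 48.
(p,q)=(3,4): 1·3+1·4=7≤11, 3·3+4·4=25≤26, objective 47.
Maximum is 50 at (p,q)=(2,5).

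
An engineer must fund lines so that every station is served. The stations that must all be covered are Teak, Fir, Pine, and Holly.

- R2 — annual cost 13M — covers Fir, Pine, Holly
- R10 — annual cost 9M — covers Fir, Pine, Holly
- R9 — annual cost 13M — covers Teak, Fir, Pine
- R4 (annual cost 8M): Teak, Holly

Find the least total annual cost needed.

Choose R10 and R4: together they cover Teak, Fir, Pine, Holly — every station.
Total annual cost: 9 + 8 = 17.
No cover costs less than 17.

17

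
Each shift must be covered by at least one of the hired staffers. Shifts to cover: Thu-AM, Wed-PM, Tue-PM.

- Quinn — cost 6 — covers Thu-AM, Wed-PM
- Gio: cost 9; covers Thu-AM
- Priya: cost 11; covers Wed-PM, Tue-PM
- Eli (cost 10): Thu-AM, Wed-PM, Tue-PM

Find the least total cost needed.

Eli alone covers Thu-AM, Wed-PM, Tue-PM — every shift.
Total cost: 10.

10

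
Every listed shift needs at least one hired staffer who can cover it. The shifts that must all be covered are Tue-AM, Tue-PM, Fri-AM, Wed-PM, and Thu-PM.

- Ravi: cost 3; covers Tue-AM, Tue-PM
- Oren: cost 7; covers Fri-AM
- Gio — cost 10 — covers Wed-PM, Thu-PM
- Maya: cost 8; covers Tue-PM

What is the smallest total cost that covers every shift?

This is an integer covering problem.
Choose Ravi, Oren, and Gio: together they cover Tue-AM, Tue-PM, Fri-AM, Wed-PM, Thu-PM — every shift.
Total cost: 3 + 7 + 10 = 20.

20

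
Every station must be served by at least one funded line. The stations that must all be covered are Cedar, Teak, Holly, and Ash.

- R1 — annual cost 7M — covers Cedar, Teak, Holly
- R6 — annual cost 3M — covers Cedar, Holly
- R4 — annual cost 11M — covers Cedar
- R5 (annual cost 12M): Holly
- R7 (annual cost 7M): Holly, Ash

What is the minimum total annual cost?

The greedy cost-per-new-station heuristic would pick R6, R1, and R7 for 17, but a cheaper cover exists.
Choose R1 and R7: together they cover Cedar, Teak, Holly, Ash — every station.
Total annual cost: 7 + 7 = 14.
No cover costs less than 14.

14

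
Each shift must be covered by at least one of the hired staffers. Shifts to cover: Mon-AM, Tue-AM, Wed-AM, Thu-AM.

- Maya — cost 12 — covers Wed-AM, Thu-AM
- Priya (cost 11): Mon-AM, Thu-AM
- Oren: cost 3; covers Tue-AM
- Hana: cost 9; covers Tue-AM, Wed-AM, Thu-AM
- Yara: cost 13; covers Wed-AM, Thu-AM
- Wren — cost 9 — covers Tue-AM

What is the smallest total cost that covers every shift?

The greedy cost-per-new-shift heuristic would pick Oren, Hana, and Priya for 23, but a cheaper cover exists.
Choose Priya and Hana: together they cover Mon-AM, Tue-AM, Wed-AM, Thu-AM — every shift.
Total cost: 11 + 9 = 20.
No cover costs less than 20.

20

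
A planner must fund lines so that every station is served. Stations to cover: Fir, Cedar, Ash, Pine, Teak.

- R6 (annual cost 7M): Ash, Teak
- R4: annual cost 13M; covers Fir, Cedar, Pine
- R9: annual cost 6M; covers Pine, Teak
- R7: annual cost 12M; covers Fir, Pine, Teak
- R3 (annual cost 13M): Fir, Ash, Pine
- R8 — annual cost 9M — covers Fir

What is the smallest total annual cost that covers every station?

20

The greedy cost-per-new-station heuristic would pick R9, R4, and R6 for 26, but a cheaper cover exists.
Choose R6 and R4: together they cover Fir, Cedar, Ash, Pine, Teak — every station.
Total annual cost: 7 + 13 = 20.
No cover costs less than 20.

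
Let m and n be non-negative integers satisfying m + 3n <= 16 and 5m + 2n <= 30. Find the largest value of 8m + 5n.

52

Relaxing integrality, the LP optimum is 54.92 at (m,n) = (4.46, 3.85), which is not an integer point.
(m,n)=(4,4) is feasible, giving 52.
(m,n)=(5,2) is feasible, giving 50.
(m,n)=(4,3) is feasible, giving 47.
Maximum is 52 at (m,n)=(4,4).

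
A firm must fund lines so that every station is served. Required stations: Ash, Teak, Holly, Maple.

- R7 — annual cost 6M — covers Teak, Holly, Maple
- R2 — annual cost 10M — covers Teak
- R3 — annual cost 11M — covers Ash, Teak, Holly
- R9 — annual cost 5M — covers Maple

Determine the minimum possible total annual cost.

This is an integer covering problem.
Choose R3 and R9: together they cover Ash, Teak, Holly, Maple — every station.
Total annual cost: 11 + 5 = 16.

16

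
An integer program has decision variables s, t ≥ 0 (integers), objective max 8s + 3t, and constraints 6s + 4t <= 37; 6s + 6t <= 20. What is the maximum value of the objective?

24

Relaxing integrality, the LP optimum is 26.67 at (s,t) = (3.33, 0), which is not an integer point.
(s,t)=(3,0) is feasible, giving 24.
(s,t)=(2,1) is feasible, giving 19.
Maximum is 24 at (s,t)=(3,0).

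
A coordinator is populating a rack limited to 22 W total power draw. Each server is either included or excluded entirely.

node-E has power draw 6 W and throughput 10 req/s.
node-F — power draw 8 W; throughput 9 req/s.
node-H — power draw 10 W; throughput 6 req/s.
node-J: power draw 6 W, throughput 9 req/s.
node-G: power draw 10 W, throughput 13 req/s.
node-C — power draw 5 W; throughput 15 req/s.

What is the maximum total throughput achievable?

Allowing fractional choices, the relaxed optimum would be about 40.5, but servers are indivisible.
node-E + node-J + node-C: power draw 6 + 6 + 5 = 17 ≤ 22, throughput 10 + 9 + 15 = 34.
node-J + node-G + node-C: power draw 6 + 10 + 5 = 21 ≤ 22, throughput 9 + 13 + 15 = 37.
node-E + node-G + node-C: power draw 6 + 10 + 5 = 21 ≤ 22, throughput 10 + 13 + 15 = 38.
Best is node-E, node-G, and node-C with total throughput 38.

38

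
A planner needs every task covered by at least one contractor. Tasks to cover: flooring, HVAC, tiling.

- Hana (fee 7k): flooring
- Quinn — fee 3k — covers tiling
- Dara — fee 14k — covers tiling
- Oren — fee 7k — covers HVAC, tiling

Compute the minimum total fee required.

14

The greedy cost-per-new-task heuristic would pick Quinn, Hana, and Oren for 17, but a cheaper cover exists.
Choose Hana and Oren: together they cover flooring, HVAC, tiling — every task.
Total fee: 7 + 7 = 14.
No cover costs less than 14.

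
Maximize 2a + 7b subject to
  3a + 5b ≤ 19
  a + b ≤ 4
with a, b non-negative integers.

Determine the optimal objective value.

(a,b)=(1,3): 3·1+5·3=18≤19, 1·1+1·3=4≤4, objective 23.
(a,b)=(0,3): 3·0+5·3=15≤19, 1·0+1·3=3≤4, objective 21.
(a,b)=(2,2): 3·2+5·2=16≤19, 1·2+1·2=4≤4, objective 18.
Maximum is 23 at (a,b)=(1,3).

23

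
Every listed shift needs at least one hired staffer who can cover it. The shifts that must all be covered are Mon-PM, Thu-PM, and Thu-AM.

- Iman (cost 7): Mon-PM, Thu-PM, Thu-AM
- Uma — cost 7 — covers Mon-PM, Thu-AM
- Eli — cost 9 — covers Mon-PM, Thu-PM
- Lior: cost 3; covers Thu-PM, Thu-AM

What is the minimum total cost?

This is an integer covering problem.
The greedy cost-per-new-shift heuristic would pick Lior and Iman for 10, but a cheaper cover exists.
Iman alone covers Mon-PM, Thu-PM, Thu-AM — every shift.
Total cost: 7.
No cover costs less than 7.

7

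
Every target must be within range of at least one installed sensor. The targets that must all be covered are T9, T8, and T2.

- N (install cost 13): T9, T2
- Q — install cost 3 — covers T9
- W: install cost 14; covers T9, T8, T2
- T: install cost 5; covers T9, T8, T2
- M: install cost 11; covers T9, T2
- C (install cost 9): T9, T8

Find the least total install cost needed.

This is a weighted set-cover instance.
T alone covers T9, T8, T2 — every target.
Total install cost: 5.
No cover costs less than 5.

5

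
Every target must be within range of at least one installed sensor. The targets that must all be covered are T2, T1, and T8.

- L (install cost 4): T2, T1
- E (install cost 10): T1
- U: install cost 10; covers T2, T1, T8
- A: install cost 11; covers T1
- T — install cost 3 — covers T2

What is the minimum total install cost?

This is a weighted set-cover instance.
U alone covers T2, T1, T8 — every target.
Total install cost: 10.

10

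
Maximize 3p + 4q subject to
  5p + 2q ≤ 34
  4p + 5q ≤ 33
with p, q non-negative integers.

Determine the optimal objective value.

(p,q)=(2,5): 5·2+2·5=20≤34, 4·2+5·5=33≤33, objective 26.
(p,q)=(3,4): 5·3+2·4=23≤34, 4·3+5·4=32≤33, objective 25.
Maximum is 26 at (p,q)=(2,5).

26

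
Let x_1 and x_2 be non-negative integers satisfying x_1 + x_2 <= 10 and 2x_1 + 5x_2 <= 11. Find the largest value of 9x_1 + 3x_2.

Relaxing integrality, the LP optimum is 49.50 at (x_1,x_2) = (5.5, 0), which is not an integer point.
(x_1,x_2)=(5,0): 1·5+1·0=5≤10, 2·5+5·0=10≤11, objective 45.
(x_1,x_2)=(4,0): 1·4+1·0=4≤10, 2·4+5·0=8≤11, objective 36.
The best lattice point is (5,0), giving 45.

45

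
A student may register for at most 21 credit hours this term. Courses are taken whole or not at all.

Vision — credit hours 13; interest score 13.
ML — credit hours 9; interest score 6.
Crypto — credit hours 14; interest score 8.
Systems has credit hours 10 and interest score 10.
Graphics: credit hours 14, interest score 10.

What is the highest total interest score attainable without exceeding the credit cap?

16

Systems: credit hours 10 ≤ 21, interest score 10.
ML + Systems: credit hours 9 + 10 = 19 ≤ 21, interest score 6 + 10 = 16.
Vision: credit hours 13 ≤ 21, interest score 13.
Best is ML and Systems with total interest score 16.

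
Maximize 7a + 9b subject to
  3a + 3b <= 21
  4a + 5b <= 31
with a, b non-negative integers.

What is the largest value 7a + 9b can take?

55

(a,b)=(4,3): 3·4+3·3=21≤21, 4·4+5·3=31≤31, objective 55.
(a,b)=(0,6): 3·0+3·6=18≤21, 4·0+5·6=30≤31, objective 54.
(a,b)=(5,2): 3·5+3·2=21≤21, 4·5+5·2=30≤31, objective 53.
Maximum is 55 at (a,b)=(4,3).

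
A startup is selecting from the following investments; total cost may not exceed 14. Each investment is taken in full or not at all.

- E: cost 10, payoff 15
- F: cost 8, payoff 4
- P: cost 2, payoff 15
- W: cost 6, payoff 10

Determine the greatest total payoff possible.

30

E + P: cost 10 + 2 = 12 ≤ 14, payoff 15 + 15 = 30.
P + W: cost 2 + 6 = 8 ≤ 14, payoff 15 + 10 = 25.
Best is E and P with total payoff 30.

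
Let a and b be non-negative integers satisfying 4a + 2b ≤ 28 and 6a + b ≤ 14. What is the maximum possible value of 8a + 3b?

(a,b)=(0,14): 4·0+2·14=28≤28, 6·0+1·14=14≤14, objective 42.
(a,b)=(0,13): 4·0+2·13=26≤28, 6·0+1·13=13≤14, objective 39.
The best lattice point is (0,14), giving 42.

42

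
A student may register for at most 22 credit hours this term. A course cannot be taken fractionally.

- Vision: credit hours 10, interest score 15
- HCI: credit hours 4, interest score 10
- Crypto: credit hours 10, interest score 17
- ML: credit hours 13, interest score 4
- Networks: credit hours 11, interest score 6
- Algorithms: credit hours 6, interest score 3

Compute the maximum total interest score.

This is a 0-1 knapsack instance.
Allowing fractional choices, the relaxed optimum would be about 39.0, but courses are indivisible.
Vision + Crypto: credit hours 10 + 10 = 20 ≤ 22, interest score 15 + 17 = 32.
HCI + Crypto + Algorithms: credit hours 4 + 10 + 6 = 20 ≤ 22, interest score 10 + 17 + 3 = 30.
Best is Vision and Crypto with total interest score 32.

32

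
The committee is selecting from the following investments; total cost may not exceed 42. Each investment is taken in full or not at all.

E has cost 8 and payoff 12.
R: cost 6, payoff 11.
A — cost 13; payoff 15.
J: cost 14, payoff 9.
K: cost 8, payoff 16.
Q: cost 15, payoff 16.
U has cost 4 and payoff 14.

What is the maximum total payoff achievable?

69

Allowing fractional choices, the relaxed optimum would be about 71.2, but investments are indivisible.
E + R + K + Q + U: cost 8 + 6 + 8 + 15 + 4 = 41 ≤ 42, payoff 12 + 11 + 16 + 16 + 14 = 69.
E + R + A + K + U: cost 8 + 6 + 13 + 8 + 4 = 39 ≤ 42, payoff 12 + 11 + 15 + 16 + 14 = 68.
Best is E, R, K, Q, and U with total payoff 69.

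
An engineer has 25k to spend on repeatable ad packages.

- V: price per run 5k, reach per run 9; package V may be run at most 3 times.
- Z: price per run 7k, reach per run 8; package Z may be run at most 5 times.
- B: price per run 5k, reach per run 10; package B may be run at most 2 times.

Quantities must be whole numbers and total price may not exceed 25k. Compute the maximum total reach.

2×V and 2×B: price 20 ≤ 25, reach 2·9 + 2·10 = 38.
3×V and 2×B: price 25 ≤ 25, reach 3·9 + 2·10 = 47.
Best is 47.

47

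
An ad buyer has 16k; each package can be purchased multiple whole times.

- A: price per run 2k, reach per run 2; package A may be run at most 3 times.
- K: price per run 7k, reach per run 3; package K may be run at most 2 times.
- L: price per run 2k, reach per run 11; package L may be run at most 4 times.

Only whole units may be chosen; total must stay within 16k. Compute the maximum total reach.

L has the best ratio (11/2); taking only L gives at most 4×11 = 44 (stopped by the supply cap of 4).
Mixing does better — 3×A and 4×L: price 14 ≤ 16, reach 3·2 + 4·11 = 50.

50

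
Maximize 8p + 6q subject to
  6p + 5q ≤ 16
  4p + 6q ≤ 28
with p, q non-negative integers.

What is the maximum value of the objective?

20

(p,q)=(1,2): 6·1+5·2=16≤16, 4·1+6·2=16≤28, objective 20.
(p,q)=(0,3): 6·0+5·3=15≤16, 4·0+6·3=18≤28, objective 18.
(p,q)=(2,0): 6·2+5·0=12≤16, 4·2+6·0=8≤28, objective 16.
Maximum is 20 at (p,q)=(1,2).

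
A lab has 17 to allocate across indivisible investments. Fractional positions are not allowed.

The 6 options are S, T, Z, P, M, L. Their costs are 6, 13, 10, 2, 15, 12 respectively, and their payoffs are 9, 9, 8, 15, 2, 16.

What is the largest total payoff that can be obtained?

Take P and L: cost 2 + 12 = 14 ≤ 17, payoff 15 + 16 = 31.
No other feasible combination does better.

31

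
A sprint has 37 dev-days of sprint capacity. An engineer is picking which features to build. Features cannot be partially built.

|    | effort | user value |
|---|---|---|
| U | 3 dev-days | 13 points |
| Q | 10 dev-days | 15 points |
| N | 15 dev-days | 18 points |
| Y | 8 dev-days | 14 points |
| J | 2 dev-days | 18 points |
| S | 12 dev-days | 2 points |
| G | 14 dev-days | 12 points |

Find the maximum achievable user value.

72

Allowing fractional choices, the relaxed optimum would be about 76.8, but features are indivisible.
U + Q + Y + J + G: effort 3 + 10 + 8 + 2 + 14 = 37 ≤ 37, user value 13 + 15 + 14 + 18 + 12 = 72.
Q + N + Y + J: effort 10 + 15 + 8 + 2 = 35 ≤ 37, user value 15 + 18 + 14 + 18 = 65.
U + Q + N + J: effort 3 + 10 + 15 + 2 = 30 ≤ 37, user value 13 + 15 + 18 + 18 = 64.
Best is U, Q, Y, J, and G with total user value 72.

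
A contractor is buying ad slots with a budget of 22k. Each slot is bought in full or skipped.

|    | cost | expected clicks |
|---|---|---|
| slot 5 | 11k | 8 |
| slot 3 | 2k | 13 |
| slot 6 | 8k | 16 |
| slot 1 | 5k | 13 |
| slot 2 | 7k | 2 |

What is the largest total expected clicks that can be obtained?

44

This is a 0-1 knapsack instance.
Take slot 3, slot 6, slot 1, and slot 2: cost 2 + 8 + 5 + 7 = 22 ≤ 22, expected clicks 13 + 16 + 13 + 2 = 44.
No other feasible combination does better.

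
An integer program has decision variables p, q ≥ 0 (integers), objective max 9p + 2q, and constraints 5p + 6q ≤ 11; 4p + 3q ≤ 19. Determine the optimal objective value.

18

The continuous relaxation peaks at (2.2, 0) with value 19.80; rounding to a feasible lattice point costs some objective.
(p,q)=(2,0): 5·2+6·0=10≤11, 4·2+3·0=8≤19, objective 18.
(p,q)=(1,1): 5·1+6·1=11≤11, 4·1+3·1=7≤19, objective 11.
(p,q)=(1,0): 5·1+6·0=5≤11, 4·1+3·0=4≤19, objective 9.
No feasible integer point exceeds 18.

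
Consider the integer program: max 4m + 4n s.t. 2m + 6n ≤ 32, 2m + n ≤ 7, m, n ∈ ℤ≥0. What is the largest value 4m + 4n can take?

24

(m,n)=(1,5) is feasible, giving 24.
(m,n)=(1,4) is feasible, giving 20.
(m,n)=(0,5) is feasible, giving 20.
(m,n)=(0,4) is feasible, giving 16.
Maximum is 24 at (m,n)=(1,5).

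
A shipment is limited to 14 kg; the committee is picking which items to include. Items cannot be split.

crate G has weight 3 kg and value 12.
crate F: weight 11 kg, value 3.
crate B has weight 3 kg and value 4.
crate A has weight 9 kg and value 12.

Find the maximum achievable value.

24

crate B + crate A: weight 3 + 9 = 12 ≤ 14, value 4 + 12 = 16.
crate G + crate A: weight 3 + 9 = 12 ≤ 14, value 12 + 12 = 24.
crate G + crate B: weight 3 + 3 = 6 ≤ 14, value 12 + 4 = 16.
Best is crate G and crate A with total value 24.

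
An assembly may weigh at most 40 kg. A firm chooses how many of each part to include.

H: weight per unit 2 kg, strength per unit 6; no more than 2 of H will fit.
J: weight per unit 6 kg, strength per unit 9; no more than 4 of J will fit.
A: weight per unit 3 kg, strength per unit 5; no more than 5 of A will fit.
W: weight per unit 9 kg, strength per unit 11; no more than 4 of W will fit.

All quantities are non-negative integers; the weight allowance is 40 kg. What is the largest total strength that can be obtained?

68

This is a bounded integer knapsack.
Take 2×H, 4×J, and 4×A: weight 40 ≤ 40, strength 2·6 + 4·9 + 4·5 = 68.
H has the best ratio (6/2) and is taken to its limit of 2; remaining capacity is filled optimally with the others.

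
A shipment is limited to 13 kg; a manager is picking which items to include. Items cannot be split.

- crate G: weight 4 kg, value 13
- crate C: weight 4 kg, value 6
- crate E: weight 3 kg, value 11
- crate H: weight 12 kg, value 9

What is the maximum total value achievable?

30

Treat it as a binary knapsack problem.
Allowing fractional choices, the relaxed optimum would be about 31.5, but items are indivisible.
crate G + crate C + crate E: weight 4 + 4 + 3 = 11 ≤ 13, value 13 + 6 + 11 = 30.
crate G + crate E: weight 4 + 3 = 7 ≤ 13, value 13 + 11 = 24.
Best is crate G, crate C, and crate E with total value 30.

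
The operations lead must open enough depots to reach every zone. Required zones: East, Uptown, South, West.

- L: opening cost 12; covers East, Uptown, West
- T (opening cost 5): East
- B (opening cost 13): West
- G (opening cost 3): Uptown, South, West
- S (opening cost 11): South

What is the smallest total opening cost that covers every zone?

Choose T and G: together they cover East, Uptown, South, West — every zone.
Total opening cost: 5 + 3 = 8.
No cover costs less than 8.

8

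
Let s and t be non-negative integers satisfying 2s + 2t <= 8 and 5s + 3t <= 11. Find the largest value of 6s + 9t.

Relaxing integrality, the LP optimum is 33.00 at (s,t) = (0, 3.67), which is not an integer point.
(s,t)=(0,3): 2·0+2·3=6≤8, 5·0+3·3=9≤11, objective 27.
(s,t)=(1,2): 2·1+2·2=6≤8, 5·1+3·2=11≤11, objective 24.
(s,t)=(0,2): 2·0+2·2=4≤8, 5·0+3·2=6≤11, objective 18.
No feasible integer point exceeds 27.

27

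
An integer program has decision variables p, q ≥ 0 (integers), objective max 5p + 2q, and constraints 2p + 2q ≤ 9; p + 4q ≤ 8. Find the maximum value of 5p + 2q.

The continuous relaxation peaks at (4.5, 0) with value 22.50; rounding to a feasible lattice point costs some objective.
(p,q)=(4,0): 2·4+2·0=8≤9, 1·4+4·0=4≤8, objective 20.
(p,q)=(3,1): 2·3+2·1=8≤9, 1·3+4·1=7≤8, objective 17.
Maximum is 20 at (p,q)=(4,0).

20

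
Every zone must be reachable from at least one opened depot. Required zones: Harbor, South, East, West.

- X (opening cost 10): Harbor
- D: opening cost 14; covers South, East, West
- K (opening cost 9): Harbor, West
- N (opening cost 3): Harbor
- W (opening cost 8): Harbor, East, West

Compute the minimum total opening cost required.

17

This is a weighted set-cover instance.
The greedy cost-per-new-zone heuristic would pick W and D for 22, but a cheaper cover exists.
Choose D and N: together they cover Harbor, South, East, West — every zone.
Total opening cost: 14 + 3 = 17.
No cover costs less than 17.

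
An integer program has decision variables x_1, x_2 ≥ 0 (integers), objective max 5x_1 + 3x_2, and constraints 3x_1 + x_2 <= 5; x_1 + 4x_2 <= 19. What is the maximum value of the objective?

12

Relaxing integrality, the LP optimum is 14.64 at (x_1,x_2) = (0.0909, 4.73), which is not an integer point.
(x_1,x_2)=(0,4) is feasible, giving 12.
(x_1,x_2)=(0,3) is feasible, giving 9.
Maximum is 12 at (x_1,x_2)=(0,4).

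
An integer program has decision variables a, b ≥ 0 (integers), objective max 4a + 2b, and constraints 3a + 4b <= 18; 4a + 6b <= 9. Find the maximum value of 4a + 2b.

(a,b)=(2,0) is feasible, giving 8.
(a,b)=(1,0) is feasible, giving 4.
The best lattice point is (2,0), giving 8.

8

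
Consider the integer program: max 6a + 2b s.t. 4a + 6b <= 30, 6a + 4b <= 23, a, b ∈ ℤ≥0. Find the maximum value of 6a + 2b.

Relaxing integrality, the LP optimum is 23.00 at (a,b) = (3.83, 0), which is not an integer point.
(a,b)=(3,1): 4·3+6·1=18≤30, 6·3+4·1=22≤23, objective 20.
(a,b)=(3,0): 4·3+6·0=12≤30, 6·3+4·0=18≤23, objective 18.
(a,b)=(2,2): 4·2+6·2=20≤30, 6·2+4·2=20≤23, objective 16.
The best lattice point is (3,1), giving 20.

20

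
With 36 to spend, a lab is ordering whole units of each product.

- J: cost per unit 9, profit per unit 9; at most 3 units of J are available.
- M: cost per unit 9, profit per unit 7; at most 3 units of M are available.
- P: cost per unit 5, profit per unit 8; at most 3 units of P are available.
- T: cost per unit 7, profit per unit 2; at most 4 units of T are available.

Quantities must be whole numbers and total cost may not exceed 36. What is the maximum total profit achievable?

This is a bounded integer knapsack.
Take 2×J and 3×P: cost 33 ≤ 36, profit 2·9 + 3·8 = 42.
P has the best ratio (8/5) and is taken to its limit of 3; remaining capacity is filled optimally with the others.

42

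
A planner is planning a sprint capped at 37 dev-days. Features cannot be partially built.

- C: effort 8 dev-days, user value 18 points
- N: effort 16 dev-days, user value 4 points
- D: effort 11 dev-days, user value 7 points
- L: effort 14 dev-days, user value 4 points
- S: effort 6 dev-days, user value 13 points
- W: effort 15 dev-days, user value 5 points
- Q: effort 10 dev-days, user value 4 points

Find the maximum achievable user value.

42

Allowing fractional choices, the relaxed optimum would be about 42.7, but features are indivisible.
C + D + S + Q: effort 8 + 11 + 6 + 10 = 35 ≤ 37, user value 18 + 7 + 13 + 4 = 42.
C + D + S: effort 8 + 11 + 6 = 25 ≤ 37, user value 18 + 7 + 13 = 38.
Best is C, D, S, and Q with total user value 42.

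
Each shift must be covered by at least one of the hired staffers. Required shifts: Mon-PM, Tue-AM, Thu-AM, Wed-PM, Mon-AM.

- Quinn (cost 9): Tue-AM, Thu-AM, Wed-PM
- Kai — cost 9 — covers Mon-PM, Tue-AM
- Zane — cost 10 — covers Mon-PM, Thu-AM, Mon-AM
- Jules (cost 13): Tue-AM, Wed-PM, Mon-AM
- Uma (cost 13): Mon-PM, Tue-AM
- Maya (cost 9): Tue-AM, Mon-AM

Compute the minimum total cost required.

This is a weighted set-cover instance.
Choose Quinn and Zane: together they cover Mon-PM, Tue-AM, Thu-AM, Wed-PM, Mon-AM — every shift.
Total cost: 9 + 10 = 19.
No cover costs less than 19.

19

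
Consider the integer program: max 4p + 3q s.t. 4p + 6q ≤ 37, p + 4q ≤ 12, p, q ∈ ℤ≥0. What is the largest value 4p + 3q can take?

Relaxing integrality, the LP optimum is 37.00 at (p,q) = (9.25, 0), which is not an integer point.
(p,q)=(9,0): 4·9+6·0=36≤37, 1·9+4·0=9≤12, objective 36.
(p,q)=(8,0): 4·8+6·0=32≤37, 1·8+4·0=8≤12, objective 32.
Maximum is 36 at (p,q)=(9,0).

36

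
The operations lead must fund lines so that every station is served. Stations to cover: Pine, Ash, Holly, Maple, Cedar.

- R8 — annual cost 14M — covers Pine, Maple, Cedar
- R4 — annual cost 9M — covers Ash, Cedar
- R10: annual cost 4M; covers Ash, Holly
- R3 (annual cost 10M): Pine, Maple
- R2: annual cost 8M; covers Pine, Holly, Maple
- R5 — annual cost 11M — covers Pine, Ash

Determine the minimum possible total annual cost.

17

Choose R4 and R2: together they cover Pine, Ash, Holly, Maple, Cedar — every station.
Total annual cost: 9 + 8 = 17.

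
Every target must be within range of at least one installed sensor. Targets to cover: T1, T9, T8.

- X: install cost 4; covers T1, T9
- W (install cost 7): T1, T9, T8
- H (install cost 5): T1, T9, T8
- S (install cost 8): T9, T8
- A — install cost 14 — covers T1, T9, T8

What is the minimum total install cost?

H alone covers T1, T9, T8 — every target.
Total install cost: 5.
No cover costs less than 5.

5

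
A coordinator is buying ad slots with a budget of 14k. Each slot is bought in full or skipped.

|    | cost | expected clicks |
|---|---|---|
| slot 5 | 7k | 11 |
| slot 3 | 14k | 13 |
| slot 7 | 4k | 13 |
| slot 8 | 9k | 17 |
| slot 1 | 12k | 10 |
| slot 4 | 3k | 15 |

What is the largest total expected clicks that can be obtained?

Treat it as a binary knapsack problem.
Allowing fractional choices, the relaxed optimum would be about 41.2, but ad slots are indivisible.
slot 8 + slot 4: cost 9 + 3 = 12 ≤ 14, expected clicks 17 + 15 = 32.
slot 5 + slot 7 + slot 4: cost 7 + 4 + 3 = 14 ≤ 14, expected clicks 11 + 13 + 15 = 39.
Best is slot 5, slot 7, and slot 4 with total expected clicks 39.

39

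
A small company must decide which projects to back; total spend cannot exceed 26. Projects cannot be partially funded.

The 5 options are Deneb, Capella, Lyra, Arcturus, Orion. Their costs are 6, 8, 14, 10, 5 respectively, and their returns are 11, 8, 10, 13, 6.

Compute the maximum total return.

This is a 0-1 knapsack instance.
Capella + Arcturus + Orion: cost 8 + 10 + 5 = 23 ≤ 26, return 8 + 13 + 6 = 27.
Deneb + Capella + Arcturus: cost 6 + 8 + 10 = 24 ≤ 26, return 11 + 8 + 13 = 32.
Deneb + Arcturus + Orion: cost 6 + 10 + 5 = 21 ≤ 26, return 11 + 13 + 6 = 30.
Best is Deneb, Capella, and Arcturus with total return 32.

32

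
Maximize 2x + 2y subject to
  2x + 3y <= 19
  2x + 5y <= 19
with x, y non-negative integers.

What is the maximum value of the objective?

18

Relaxing integrality, the LP optimum is 19.00 at (x,y) = (9.5, 0), which is not an integer point.
(x,y)=(9,0): 2·9+3·0=18≤19, 2·9+5·0=18≤19, objective 18.
(x,y)=(8,0): 2·8+3·0=16≤19, 2·8+5·0=16≤19, objective 16.
The best lattice point is (9,0), giving 18.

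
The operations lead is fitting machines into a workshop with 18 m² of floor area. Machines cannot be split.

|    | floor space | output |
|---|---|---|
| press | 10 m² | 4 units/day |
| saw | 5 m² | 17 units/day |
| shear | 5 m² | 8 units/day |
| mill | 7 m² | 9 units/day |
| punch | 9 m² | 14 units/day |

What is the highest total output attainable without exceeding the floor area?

34

Take saw, shear, and mill: floor space 5 + 5 + 7 = 17 ≤ 18, output 17 + 8 + 9 = 34.
No other feasible combination does better.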